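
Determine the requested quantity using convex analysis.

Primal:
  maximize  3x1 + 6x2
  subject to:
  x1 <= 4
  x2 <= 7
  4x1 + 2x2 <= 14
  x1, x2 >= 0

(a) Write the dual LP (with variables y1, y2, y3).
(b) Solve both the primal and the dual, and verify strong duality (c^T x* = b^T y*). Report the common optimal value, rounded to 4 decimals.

The standard primal-dual pair for 'max c^T x s.t. A x <= b, x >= 0' is:
  Dual:  min b^T y  s.t.  A^T y >= c,  y >= 0.

So the dual LP is:
  minimize  4y1 + 7y2 + 14y3
  subject to:
    y1 + 4y3 >= 3
    y2 + 2y3 >= 6
    y1, y2, y3 >= 0

Solving the primal: x* = (0, 7).
  primal value c^T x* = 42.
Solving the dual: y* = (0, 4.5, 0.75).
  dual value b^T y* = 42.
Strong duality: c^T x* = b^T y*. Confirmed.

42


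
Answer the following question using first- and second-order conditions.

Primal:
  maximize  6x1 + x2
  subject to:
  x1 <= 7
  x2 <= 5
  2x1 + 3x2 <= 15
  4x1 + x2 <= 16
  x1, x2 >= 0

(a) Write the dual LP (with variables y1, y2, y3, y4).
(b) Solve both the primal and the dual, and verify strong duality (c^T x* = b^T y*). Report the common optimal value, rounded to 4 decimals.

The standard primal-dual pair for 'max c^T x s.t. A x <= b, x >= 0' is:
  Dual:  min b^T y  s.t.  A^T y >= c,  y >= 0.

So the dual LP is:
  minimize  7y1 + 5y2 + 15y3 + 16y4
  subject to:
    y1 + 2y3 + 4y4 >= 6
    y2 + 3y3 + y4 >= 1
    y1, y2, y3, y4 >= 0

Solving the primal: x* = (4, 0).
  primal value c^T x* = 24.
Solving the dual: y* = (0, 0, 0, 1.5).
  dual value b^T y* = 24.
Strong duality: c^T x* = b^T y*. Confirmed.

24


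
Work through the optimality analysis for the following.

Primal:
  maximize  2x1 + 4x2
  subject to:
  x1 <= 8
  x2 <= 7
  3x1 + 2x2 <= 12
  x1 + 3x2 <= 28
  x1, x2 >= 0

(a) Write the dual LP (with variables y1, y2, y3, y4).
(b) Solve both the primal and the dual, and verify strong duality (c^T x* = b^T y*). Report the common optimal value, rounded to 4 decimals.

The standard primal-dual pair for 'max c^T x s.t. A x <= b, x >= 0' is:
  Dual:  min b^T y  s.t.  A^T y >= c,  y >= 0.

So the dual LP is:
  minimize  8y1 + 7y2 + 12y3 + 28y4
  subject to:
    y1 + 3y3 + y4 >= 2
    y2 + 2y3 + 3y4 >= 4
    y1, y2, y3, y4 >= 0

Solving the primal: x* = (0, 6).
  primal value c^T x* = 24.
Solving the dual: y* = (0, 0, 2, 0).
  dual value b^T y* = 24.
Strong duality: c^T x* = b^T y*. Confirmed.

24


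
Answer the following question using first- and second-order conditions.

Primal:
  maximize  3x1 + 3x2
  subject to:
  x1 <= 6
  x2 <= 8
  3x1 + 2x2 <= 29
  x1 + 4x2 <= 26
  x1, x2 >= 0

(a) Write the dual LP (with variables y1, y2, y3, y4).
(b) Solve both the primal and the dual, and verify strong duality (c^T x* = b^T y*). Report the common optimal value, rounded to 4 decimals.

The standard primal-dual pair for 'max c^T x s.t. A x <= b, x >= 0' is:
  Dual:  min b^T y  s.t.  A^T y >= c,  y >= 0.

So the dual LP is:
  minimize  6y1 + 8y2 + 29y3 + 26y4
  subject to:
    y1 + 3y3 + y4 >= 3
    y2 + 2y3 + 4y4 >= 3
    y1, y2, y3, y4 >= 0

Solving the primal: x* = (6, 5).
  primal value c^T x* = 33.
Solving the dual: y* = (2.25, 0, 0, 0.75).
  dual value b^T y* = 33.
Strong duality: c^T x* = b^T y*. Confirmed.

33


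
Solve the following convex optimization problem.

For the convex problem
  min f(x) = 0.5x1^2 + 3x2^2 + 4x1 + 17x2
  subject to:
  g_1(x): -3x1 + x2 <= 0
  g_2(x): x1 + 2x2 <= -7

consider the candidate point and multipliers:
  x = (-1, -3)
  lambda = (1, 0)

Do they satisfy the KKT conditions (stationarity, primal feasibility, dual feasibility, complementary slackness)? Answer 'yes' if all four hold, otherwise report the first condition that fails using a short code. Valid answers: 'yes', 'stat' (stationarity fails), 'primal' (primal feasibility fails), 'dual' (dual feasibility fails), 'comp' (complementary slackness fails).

Gradient of f: grad f(x) = Q x + c = (3, -1)
Constraint values g_i(x) = a_i^T x - b_i:
  g_1((-1, -3)) = 0
  g_2((-1, -3)) = 0
Stationarity residual: grad f(x) + sum_i lambda_i a_i = (0, 0)
  -> stationarity OK
Primal feasibility (all g_i <= 0): OK
Dual feasibility (all lambda_i >= 0): OK
Complementary slackness (lambda_i * g_i(x) = 0 for all i): OK

Verdict: yes, KKT holds.

yes


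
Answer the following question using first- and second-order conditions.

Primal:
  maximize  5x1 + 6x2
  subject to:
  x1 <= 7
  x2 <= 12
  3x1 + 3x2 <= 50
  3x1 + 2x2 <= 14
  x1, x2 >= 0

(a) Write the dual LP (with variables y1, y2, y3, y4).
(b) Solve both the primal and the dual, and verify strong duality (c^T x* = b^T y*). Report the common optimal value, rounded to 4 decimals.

The standard primal-dual pair for 'max c^T x s.t. A x <= b, x >= 0' is:
  Dual:  min b^T y  s.t.  A^T y >= c,  y >= 0.

So the dual LP is:
  minimize  7y1 + 12y2 + 50y3 + 14y4
  subject to:
    y1 + 3y3 + 3y4 >= 5
    y2 + 3y3 + 2y4 >= 6
    y1, y2, y3, y4 >= 0

Solving the primal: x* = (0, 7).
  primal value c^T x* = 42.
Solving the dual: y* = (0, 0, 0, 3).
  dual value b^T y* = 42.
Strong duality: c^T x* = b^T y*. Confirmed.

42


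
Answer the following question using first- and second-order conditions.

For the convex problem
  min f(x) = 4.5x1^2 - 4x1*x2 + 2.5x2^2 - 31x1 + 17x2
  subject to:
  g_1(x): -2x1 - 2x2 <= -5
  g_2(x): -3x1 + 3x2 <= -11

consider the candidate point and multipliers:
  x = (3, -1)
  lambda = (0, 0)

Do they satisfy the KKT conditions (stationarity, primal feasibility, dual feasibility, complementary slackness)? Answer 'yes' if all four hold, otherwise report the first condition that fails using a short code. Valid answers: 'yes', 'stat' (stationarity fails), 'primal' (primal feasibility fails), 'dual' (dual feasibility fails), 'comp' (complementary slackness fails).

Gradient of f: grad f(x) = Q x + c = (0, 0)
Constraint values g_i(x) = a_i^T x - b_i:
  g_1((3, -1)) = 1
  g_2((3, -1)) = -1
Stationarity residual: grad f(x) + sum_i lambda_i a_i = (0, 0)
  -> stationarity OK
Primal feasibility (all g_i <= 0): FAILS
Dual feasibility (all lambda_i >= 0): OK
Complementary slackness (lambda_i * g_i(x) = 0 for all i): OK

Verdict: the first failing condition is primal_feasibility -> primal.

primal


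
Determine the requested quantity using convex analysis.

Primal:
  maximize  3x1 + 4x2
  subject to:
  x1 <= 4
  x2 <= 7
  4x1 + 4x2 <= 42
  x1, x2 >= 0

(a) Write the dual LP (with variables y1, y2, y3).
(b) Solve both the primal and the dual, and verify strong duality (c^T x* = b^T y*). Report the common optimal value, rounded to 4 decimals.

The standard primal-dual pair for 'max c^T x s.t. A x <= b, x >= 0' is:
  Dual:  min b^T y  s.t.  A^T y >= c,  y >= 0.

So the dual LP is:
  minimize  4y1 + 7y2 + 42y3
  subject to:
    y1 + 4y3 >= 3
    y2 + 4y3 >= 4
    y1, y2, y3 >= 0

Solving the primal: x* = (3.5, 7).
  primal value c^T x* = 38.5.
Solving the dual: y* = (0, 1, 0.75).
  dual value b^T y* = 38.5.
Strong duality: c^T x* = b^T y*. Confirmed.

38.5


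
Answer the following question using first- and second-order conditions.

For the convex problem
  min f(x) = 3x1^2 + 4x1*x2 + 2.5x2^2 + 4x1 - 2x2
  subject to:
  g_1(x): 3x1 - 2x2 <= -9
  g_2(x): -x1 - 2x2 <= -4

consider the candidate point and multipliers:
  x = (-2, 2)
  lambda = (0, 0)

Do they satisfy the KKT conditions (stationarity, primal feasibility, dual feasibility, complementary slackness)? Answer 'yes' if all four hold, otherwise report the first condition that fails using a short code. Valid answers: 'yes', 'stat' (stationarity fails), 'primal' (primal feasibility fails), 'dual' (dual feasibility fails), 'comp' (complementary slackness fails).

Gradient of f: grad f(x) = Q x + c = (0, 0)
Constraint values g_i(x) = a_i^T x - b_i:
  g_1((-2, 2)) = -1
  g_2((-2, 2)) = 2
Stationarity residual: grad f(x) + sum_i lambda_i a_i = (0, 0)
  -> stationarity OK
Primal feasibility (all g_i <= 0): FAILS
Dual feasibility (all lambda_i >= 0): OK
Complementary slackness (lambda_i * g_i(x) = 0 for all i): OK

Verdict: the first failing condition is primal_feasibility -> primal.

primal


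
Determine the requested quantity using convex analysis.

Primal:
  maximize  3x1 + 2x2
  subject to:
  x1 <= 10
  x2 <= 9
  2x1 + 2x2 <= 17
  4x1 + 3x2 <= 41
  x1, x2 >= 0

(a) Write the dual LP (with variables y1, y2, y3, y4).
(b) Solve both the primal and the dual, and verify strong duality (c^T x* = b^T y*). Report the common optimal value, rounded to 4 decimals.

The standard primal-dual pair for 'max c^T x s.t. A x <= b, x >= 0' is:
  Dual:  min b^T y  s.t.  A^T y >= c,  y >= 0.

So the dual LP is:
  minimize  10y1 + 9y2 + 17y3 + 41y4
  subject to:
    y1 + 2y3 + 4y4 >= 3
    y2 + 2y3 + 3y4 >= 2
    y1, y2, y3, y4 >= 0

Solving the primal: x* = (8.5, 0).
  primal value c^T x* = 25.5.
Solving the dual: y* = (0, 0, 1.5, 0).
  dual value b^T y* = 25.5.
Strong duality: c^T x* = b^T y*. Confirmed.

25.5


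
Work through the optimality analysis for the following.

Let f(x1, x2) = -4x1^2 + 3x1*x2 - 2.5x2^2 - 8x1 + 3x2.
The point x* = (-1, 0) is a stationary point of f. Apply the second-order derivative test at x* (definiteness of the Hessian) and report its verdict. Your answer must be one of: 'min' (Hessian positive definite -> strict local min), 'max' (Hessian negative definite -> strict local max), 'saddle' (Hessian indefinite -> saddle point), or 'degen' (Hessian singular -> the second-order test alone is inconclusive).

Compute the Hessian H = grad^2 f:
  H = [[-8, 3], [3, -5]]
Verify stationarity: grad f(x*) = H x* + g = (0, 0).
Eigenvalues of H: -9.8541, -3.1459.
Both eigenvalues < 0, so H is negative definite -> x* is a strict local max.

max


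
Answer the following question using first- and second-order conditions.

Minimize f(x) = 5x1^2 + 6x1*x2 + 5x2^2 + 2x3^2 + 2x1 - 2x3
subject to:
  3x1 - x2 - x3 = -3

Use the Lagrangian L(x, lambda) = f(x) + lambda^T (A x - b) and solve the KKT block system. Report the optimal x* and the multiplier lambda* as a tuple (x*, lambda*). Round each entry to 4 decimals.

Form the Lagrangian:
  L(x, lambda) = (1/2) x^T Q x + c^T x + lambda^T (A x - b)
Stationarity (grad_x L = 0): Q x + c + A^T lambda = 0.
Primal feasibility: A x = b.

This gives the KKT block system:
  [ Q   A^T ] [ x     ]   [-c ]
  [ A    0  ] [ lambda ] = [ b ]

Solving the linear system:
  x*      = (-0.6382, 0.4408, 0.6447)
  lambda* = (0.5789)
  f(x*)   = -0.4145

x* = (-0.6382, 0.4408, 0.6447), lambda* = (0.5789)


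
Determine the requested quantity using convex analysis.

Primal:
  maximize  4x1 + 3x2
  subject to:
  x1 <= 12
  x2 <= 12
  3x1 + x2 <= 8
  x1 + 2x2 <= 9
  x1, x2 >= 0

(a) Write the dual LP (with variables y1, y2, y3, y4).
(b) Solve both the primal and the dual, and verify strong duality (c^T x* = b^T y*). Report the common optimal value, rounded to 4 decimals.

The standard primal-dual pair for 'max c^T x s.t. A x <= b, x >= 0' is:
  Dual:  min b^T y  s.t.  A^T y >= c,  y >= 0.

So the dual LP is:
  minimize  12y1 + 12y2 + 8y3 + 9y4
  subject to:
    y1 + 3y3 + y4 >= 4
    y2 + y3 + 2y4 >= 3
    y1, y2, y3, y4 >= 0

Solving the primal: x* = (1.4, 3.8).
  primal value c^T x* = 17.
Solving the dual: y* = (0, 0, 1, 1).
  dual value b^T y* = 17.
Strong duality: c^T x* = b^T y*. Confirmed.

17


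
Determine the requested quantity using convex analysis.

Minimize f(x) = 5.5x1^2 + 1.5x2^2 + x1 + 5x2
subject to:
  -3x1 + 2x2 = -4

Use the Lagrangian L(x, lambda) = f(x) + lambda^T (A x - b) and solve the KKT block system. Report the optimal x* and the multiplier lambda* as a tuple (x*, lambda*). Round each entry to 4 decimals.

Form the Lagrangian:
  L(x, lambda) = (1/2) x^T Q x + c^T x + lambda^T (A x - b)
Stationarity (grad_x L = 0): Q x + c + A^T lambda = 0.
Primal feasibility: A x = b.

This gives the KKT block system:
  [ Q   A^T ] [ x     ]   [-c ]
  [ A    0  ] [ lambda ] = [ b ]

Solving the linear system:
  x*      = (0.0282, -1.9577)
  lambda* = (0.4366)
  f(x*)   = -4.007

x* = (0.0282, -1.9577), lambda* = (0.4366)


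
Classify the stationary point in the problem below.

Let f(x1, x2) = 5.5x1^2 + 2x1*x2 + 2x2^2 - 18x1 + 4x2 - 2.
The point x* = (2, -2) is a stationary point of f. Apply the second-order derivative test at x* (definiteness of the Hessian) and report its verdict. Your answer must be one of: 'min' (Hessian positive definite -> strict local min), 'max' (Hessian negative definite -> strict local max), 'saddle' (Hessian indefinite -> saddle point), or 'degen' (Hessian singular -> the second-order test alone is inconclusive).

Compute the Hessian H = grad^2 f:
  H = [[11, 2], [2, 4]]
Verify stationarity: grad f(x*) = H x* + g = (0, 0).
Eigenvalues of H: 3.4689, 11.5311.
Both eigenvalues > 0, so H is positive definite -> x* is a strict local min.

min


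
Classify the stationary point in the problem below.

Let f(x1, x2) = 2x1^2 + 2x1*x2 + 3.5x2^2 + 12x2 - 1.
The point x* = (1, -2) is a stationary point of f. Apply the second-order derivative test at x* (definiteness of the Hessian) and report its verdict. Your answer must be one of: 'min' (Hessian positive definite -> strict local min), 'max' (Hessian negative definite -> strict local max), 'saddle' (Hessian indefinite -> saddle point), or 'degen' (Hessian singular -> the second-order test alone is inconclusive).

Compute the Hessian H = grad^2 f:
  H = [[4, 2], [2, 7]]
Verify stationarity: grad f(x*) = H x* + g = (0, 0).
Eigenvalues of H: 3, 8.
Both eigenvalues > 0, so H is positive definite -> x* is a strict local min.

min


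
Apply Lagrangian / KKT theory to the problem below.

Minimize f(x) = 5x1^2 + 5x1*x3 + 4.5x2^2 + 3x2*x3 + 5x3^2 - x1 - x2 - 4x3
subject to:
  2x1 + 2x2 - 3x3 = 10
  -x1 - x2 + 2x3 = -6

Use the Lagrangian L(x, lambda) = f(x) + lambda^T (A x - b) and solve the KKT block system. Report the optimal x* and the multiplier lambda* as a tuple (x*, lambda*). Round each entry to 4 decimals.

Form the Lagrangian:
  L(x, lambda) = (1/2) x^T Q x + c^T x + lambda^T (A x - b)
Stationarity (grad_x L = 0): Q x + c + A^T lambda = 0.
Primal feasibility: A x = b.

This gives the KKT block system:
  [ Q   A^T ] [ x     ]   [-c ]
  [ A    0  ] [ lambda ] = [ b ]

Solving the linear system:
  x*      = (1.1579, 0.8421, -2)
  lambda* = (14.5263, 29.6316)
  f(x*)   = 19.2632

x* = (1.1579, 0.8421, -2), lambda* = (14.5263, 29.6316)


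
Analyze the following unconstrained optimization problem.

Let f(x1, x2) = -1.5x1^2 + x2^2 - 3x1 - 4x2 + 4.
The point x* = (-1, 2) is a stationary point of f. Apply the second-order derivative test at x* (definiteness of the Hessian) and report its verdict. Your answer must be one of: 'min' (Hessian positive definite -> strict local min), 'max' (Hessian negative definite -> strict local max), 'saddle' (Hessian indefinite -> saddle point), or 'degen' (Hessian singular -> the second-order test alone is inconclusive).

Compute the Hessian H = grad^2 f:
  H = [[-3, 0], [0, 2]]
Verify stationarity: grad f(x*) = H x* + g = (0, 0).
Eigenvalues of H: -3, 2.
Eigenvalues have mixed signs, so H is indefinite -> x* is a saddle point.

saddle


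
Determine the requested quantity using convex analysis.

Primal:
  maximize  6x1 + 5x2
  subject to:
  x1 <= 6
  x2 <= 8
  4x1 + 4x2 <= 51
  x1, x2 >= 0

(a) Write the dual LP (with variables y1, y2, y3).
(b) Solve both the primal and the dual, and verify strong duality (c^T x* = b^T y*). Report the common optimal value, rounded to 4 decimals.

The standard primal-dual pair for 'max c^T x s.t. A x <= b, x >= 0' is:
  Dual:  min b^T y  s.t.  A^T y >= c,  y >= 0.

So the dual LP is:
  minimize  6y1 + 8y2 + 51y3
  subject to:
    y1 + 4y3 >= 6
    y2 + 4y3 >= 5
    y1, y2, y3 >= 0

Solving the primal: x* = (6, 6.75).
  primal value c^T x* = 69.75.
Solving the dual: y* = (1, 0, 1.25).
  dual value b^T y* = 69.75.
Strong duality: c^T x* = b^T y*. Confirmed.

69.75


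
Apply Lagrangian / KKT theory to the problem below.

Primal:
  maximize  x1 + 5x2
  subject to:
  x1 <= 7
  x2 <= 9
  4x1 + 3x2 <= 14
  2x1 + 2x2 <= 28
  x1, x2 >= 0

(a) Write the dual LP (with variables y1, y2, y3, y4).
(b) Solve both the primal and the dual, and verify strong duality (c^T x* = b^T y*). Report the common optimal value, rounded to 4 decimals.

The standard primal-dual pair for 'max c^T x s.t. A x <= b, x >= 0' is:
  Dual:  min b^T y  s.t.  A^T y >= c,  y >= 0.

So the dual LP is:
  minimize  7y1 + 9y2 + 14y3 + 28y4
  subject to:
    y1 + 4y3 + 2y4 >= 1
    y2 + 3y3 + 2y4 >= 5
    y1, y2, y3, y4 >= 0

Solving the primal: x* = (0, 4.6667).
  primal value c^T x* = 23.3333.
Solving the dual: y* = (0, 0, 1.6667, 0).
  dual value b^T y* = 23.3333.
Strong duality: c^T x* = b^T y*. Confirmed.

23.3333


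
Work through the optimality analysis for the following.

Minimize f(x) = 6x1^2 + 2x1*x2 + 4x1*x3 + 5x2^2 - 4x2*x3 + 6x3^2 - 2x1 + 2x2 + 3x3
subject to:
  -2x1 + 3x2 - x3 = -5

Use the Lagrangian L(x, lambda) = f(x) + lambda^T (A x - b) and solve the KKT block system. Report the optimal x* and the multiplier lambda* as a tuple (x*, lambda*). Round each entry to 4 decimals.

Form the Lagrangian:
  L(x, lambda) = (1/2) x^T Q x + c^T x + lambda^T (A x - b)
Stationarity (grad_x L = 0): Q x + c + A^T lambda = 0.
Primal feasibility: A x = b.

This gives the KKT block system:
  [ Q   A^T ] [ x     ]   [-c ]
  [ A    0  ] [ lambda ] = [ b ]

Solving the linear system:
  x*      = (0.9792, -1.2983, -0.8533)
  lambda* = (1.8704)
  f(x*)   = 1.1186

x* = (0.9792, -1.2983, -0.8533), lambda* = (1.8704)


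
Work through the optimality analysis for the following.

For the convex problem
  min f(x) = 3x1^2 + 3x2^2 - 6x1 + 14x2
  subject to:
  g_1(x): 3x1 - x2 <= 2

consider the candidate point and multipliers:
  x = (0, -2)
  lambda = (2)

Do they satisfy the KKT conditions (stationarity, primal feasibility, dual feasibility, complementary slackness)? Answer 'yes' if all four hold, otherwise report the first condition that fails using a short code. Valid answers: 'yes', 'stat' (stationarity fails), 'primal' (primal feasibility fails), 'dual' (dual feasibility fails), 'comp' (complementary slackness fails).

Gradient of f: grad f(x) = Q x + c = (-6, 2)
Constraint values g_i(x) = a_i^T x - b_i:
  g_1((0, -2)) = 0
Stationarity residual: grad f(x) + sum_i lambda_i a_i = (0, 0)
  -> stationarity OK
Primal feasibility (all g_i <= 0): OK
Dual feasibility (all lambda_i >= 0): OK
Complementary slackness (lambda_i * g_i(x) = 0 for all i): OK

Verdict: yes, KKT holds.

yes


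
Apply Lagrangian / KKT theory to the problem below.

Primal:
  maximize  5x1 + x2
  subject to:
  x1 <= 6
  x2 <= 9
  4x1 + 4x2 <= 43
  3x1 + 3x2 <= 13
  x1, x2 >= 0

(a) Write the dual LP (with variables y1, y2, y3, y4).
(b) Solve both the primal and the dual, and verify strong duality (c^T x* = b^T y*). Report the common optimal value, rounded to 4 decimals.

The standard primal-dual pair for 'max c^T x s.t. A x <= b, x >= 0' is:
  Dual:  min b^T y  s.t.  A^T y >= c,  y >= 0.

So the dual LP is:
  minimize  6y1 + 9y2 + 43y3 + 13y4
  subject to:
    y1 + 4y3 + 3y4 >= 5
    y2 + 4y3 + 3y4 >= 1
    y1, y2, y3, y4 >= 0

Solving the primal: x* = (4.3333, 0).
  primal value c^T x* = 21.6667.
Solving the dual: y* = (0, 0, 0, 1.6667).
  dual value b^T y* = 21.6667.
Strong duality: c^T x* = b^T y*. Confirmed.

21.6667


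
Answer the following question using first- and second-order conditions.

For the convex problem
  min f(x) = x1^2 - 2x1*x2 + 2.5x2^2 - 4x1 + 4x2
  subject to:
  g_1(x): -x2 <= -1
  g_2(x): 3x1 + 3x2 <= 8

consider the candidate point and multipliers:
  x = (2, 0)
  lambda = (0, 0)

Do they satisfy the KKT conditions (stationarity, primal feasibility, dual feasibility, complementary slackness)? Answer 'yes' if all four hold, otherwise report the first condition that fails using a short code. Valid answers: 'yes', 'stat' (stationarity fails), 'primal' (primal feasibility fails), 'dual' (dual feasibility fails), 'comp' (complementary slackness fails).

Gradient of f: grad f(x) = Q x + c = (0, 0)
Constraint values g_i(x) = a_i^T x - b_i:
  g_1((2, 0)) = 1
  g_2((2, 0)) = -2
Stationarity residual: grad f(x) + sum_i lambda_i a_i = (0, 0)
  -> stationarity OK
Primal feasibility (all g_i <= 0): FAILS
Dual feasibility (all lambda_i >= 0): OK
Complementary slackness (lambda_i * g_i(x) = 0 for all i): OK

Verdict: the first failing condition is primal_feasibility -> primal.

primal


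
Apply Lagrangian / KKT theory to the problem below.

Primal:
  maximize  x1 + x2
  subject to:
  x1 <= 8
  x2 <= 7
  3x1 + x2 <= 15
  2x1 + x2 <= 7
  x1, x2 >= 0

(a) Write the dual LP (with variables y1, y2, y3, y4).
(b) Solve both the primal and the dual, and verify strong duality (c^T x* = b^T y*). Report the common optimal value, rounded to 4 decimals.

The standard primal-dual pair for 'max c^T x s.t. A x <= b, x >= 0' is:
  Dual:  min b^T y  s.t.  A^T y >= c,  y >= 0.

So the dual LP is:
  minimize  8y1 + 7y2 + 15y3 + 7y4
  subject to:
    y1 + 3y3 + 2y4 >= 1
    y2 + y3 + y4 >= 1
    y1, y2, y3, y4 >= 0

Solving the primal: x* = (0, 7).
  primal value c^T x* = 7.
Solving the dual: y* = (0, 0.5, 0, 0.5).
  dual value b^T y* = 7.
Strong duality: c^T x* = b^T y*. Confirmed.

7


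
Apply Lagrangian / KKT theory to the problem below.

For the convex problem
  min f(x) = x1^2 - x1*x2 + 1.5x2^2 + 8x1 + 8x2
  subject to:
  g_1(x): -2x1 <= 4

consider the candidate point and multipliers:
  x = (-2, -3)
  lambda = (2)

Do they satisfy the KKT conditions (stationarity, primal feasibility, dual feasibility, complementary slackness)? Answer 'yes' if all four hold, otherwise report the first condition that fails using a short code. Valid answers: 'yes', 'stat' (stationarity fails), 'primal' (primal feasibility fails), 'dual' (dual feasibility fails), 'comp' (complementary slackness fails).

Gradient of f: grad f(x) = Q x + c = (7, 1)
Constraint values g_i(x) = a_i^T x - b_i:
  g_1((-2, -3)) = 0
Stationarity residual: grad f(x) + sum_i lambda_i a_i = (3, 1)
  -> stationarity FAILS
Primal feasibility (all g_i <= 0): OK
Dual feasibility (all lambda_i >= 0): OK
Complementary slackness (lambda_i * g_i(x) = 0 for all i): OK

Verdict: the first failing condition is stationarity -> stat.

stat


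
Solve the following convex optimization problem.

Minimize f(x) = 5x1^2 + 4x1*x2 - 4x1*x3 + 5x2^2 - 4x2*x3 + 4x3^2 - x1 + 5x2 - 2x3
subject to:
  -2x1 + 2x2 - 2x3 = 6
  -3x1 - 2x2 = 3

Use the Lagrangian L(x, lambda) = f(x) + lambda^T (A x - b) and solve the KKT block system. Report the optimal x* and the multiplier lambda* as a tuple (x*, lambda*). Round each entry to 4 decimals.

Form the Lagrangian:
  L(x, lambda) = (1/2) x^T Q x + c^T x + lambda^T (A x - b)
Stationarity (grad_x L = 0): Q x + c + A^T lambda = 0.
Primal feasibility: A x = b.

This gives the KKT block system:
  [ Q   A^T ] [ x     ]   [-c ]
  [ A    0  ] [ lambda ] = [ b ]

Solving the linear system:
  x*      = (-1.3058, 0.4587, -1.2355)
  lambda* = (-4.2479, 0.405)
  f(x*)   = 15.1715

x* = (-1.3058, 0.4587, -1.2355), lambda* = (-4.2479, 0.405)


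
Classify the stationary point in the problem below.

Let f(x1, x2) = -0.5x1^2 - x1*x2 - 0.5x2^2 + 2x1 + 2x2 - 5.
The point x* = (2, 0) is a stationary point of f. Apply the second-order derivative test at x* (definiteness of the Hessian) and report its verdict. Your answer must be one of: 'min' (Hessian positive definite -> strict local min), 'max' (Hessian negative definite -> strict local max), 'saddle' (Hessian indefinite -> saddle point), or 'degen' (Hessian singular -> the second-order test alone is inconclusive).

Compute the Hessian H = grad^2 f:
  H = [[-1, -1], [-1, -1]]
Verify stationarity: grad f(x*) = H x* + g = (0, 0).
Eigenvalues of H: -2, 0.
H has a zero eigenvalue (singular; negative semidefinite but not definite), so H is neither positive definite, negative definite, nor indefinite. The second-order test alone is inconclusive -> degen.
(Indeed, f is constant along the null direction of H through x*, so x* is not a strict local extremum.)

degen


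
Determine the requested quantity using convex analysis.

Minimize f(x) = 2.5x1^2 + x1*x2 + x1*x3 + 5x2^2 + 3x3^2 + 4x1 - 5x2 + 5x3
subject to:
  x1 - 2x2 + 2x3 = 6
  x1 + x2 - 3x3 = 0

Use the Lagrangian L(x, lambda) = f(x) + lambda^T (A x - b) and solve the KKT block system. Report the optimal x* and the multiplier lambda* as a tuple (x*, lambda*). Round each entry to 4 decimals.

Form the Lagrangian:
  L(x, lambda) = (1/2) x^T Q x + c^T x + lambda^T (A x - b)
Stationarity (grad_x L = 0): Q x + c + A^T lambda = 0.
Primal feasibility: A x = b.

This gives the KKT block system:
  [ Q   A^T ] [ x     ]   [-c ]
  [ A    0  ] [ lambda ] = [ b ]

Solving the linear system:
  x*      = (2.4107, -1.4866, 0.308)
  lambda* = (-10.7768, -4.0982)
  f(x*)   = 41.6384

x* = (2.4107, -1.4866, 0.308), lambda* = (-10.7768, -4.0982)


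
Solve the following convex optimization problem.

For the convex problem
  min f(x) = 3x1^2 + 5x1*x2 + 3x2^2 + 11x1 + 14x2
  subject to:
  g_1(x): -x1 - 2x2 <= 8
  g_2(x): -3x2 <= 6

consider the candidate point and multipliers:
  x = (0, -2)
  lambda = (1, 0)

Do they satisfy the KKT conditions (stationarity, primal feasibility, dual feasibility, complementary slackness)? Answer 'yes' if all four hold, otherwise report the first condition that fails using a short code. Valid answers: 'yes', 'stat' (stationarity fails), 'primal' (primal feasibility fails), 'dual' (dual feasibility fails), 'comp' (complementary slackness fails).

Gradient of f: grad f(x) = Q x + c = (1, 2)
Constraint values g_i(x) = a_i^T x - b_i:
  g_1((0, -2)) = -4
  g_2((0, -2)) = 0
Stationarity residual: grad f(x) + sum_i lambda_i a_i = (0, 0)
  -> stationarity OK
Primal feasibility (all g_i <= 0): OK
Dual feasibility (all lambda_i >= 0): OK
Complementary slackness (lambda_i * g_i(x) = 0 for all i): FAILS

Verdict: the first failing condition is complementary_slackness -> comp.

comp


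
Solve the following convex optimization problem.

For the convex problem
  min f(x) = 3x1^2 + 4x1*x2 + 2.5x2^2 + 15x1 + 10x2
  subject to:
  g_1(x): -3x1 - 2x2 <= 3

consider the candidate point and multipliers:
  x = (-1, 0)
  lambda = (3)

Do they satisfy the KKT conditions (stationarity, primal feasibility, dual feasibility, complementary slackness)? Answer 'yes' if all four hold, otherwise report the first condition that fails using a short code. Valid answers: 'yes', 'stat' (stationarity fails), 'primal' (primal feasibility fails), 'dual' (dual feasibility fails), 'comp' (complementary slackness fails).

Gradient of f: grad f(x) = Q x + c = (9, 6)
Constraint values g_i(x) = a_i^T x - b_i:
  g_1((-1, 0)) = 0
Stationarity residual: grad f(x) + sum_i lambda_i a_i = (0, 0)
  -> stationarity OK
Primal feasibility (all g_i <= 0): OK
Dual feasibility (all lambda_i >= 0): OK
Complementary slackness (lambda_i * g_i(x) = 0 for all i): OK

Verdict: yes, KKT holds.

yes


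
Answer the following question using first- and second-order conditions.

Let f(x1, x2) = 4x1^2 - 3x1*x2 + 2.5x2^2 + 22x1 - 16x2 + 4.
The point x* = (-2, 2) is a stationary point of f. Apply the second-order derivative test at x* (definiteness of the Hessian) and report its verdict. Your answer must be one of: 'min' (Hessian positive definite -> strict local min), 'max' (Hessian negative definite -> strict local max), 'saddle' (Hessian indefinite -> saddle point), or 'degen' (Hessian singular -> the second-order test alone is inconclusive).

Compute the Hessian H = grad^2 f:
  H = [[8, -3], [-3, 5]]
Verify stationarity: grad f(x*) = H x* + g = (0, 0).
Eigenvalues of H: 3.1459, 9.8541.
Both eigenvalues > 0, so H is positive definite -> x* is a strict local min.

min


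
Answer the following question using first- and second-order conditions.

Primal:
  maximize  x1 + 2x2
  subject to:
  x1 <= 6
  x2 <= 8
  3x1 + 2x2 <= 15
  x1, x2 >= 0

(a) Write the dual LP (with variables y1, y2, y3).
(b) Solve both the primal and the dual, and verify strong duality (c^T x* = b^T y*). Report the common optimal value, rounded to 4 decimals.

The standard primal-dual pair for 'max c^T x s.t. A x <= b, x >= 0' is:
  Dual:  min b^T y  s.t.  A^T y >= c,  y >= 0.

So the dual LP is:
  minimize  6y1 + 8y2 + 15y3
  subject to:
    y1 + 3y3 >= 1
    y2 + 2y3 >= 2
    y1, y2, y3 >= 0

Solving the primal: x* = (0, 7.5).
  primal value c^T x* = 15.
Solving the dual: y* = (0, 0, 1).
  dual value b^T y* = 15.
Strong duality: c^T x* = b^T y*. Confirmed.

15


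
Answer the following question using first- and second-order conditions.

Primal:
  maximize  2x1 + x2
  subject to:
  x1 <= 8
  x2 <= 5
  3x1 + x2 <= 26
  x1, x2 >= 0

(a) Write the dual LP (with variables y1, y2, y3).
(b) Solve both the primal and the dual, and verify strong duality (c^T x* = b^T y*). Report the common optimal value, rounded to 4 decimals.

The standard primal-dual pair for 'max c^T x s.t. A x <= b, x >= 0' is:
  Dual:  min b^T y  s.t.  A^T y >= c,  y >= 0.

So the dual LP is:
  minimize  8y1 + 5y2 + 26y3
  subject to:
    y1 + 3y3 >= 2
    y2 + y3 >= 1
    y1, y2, y3 >= 0

Solving the primal: x* = (7, 5).
  primal value c^T x* = 19.
Solving the dual: y* = (0, 0.3333, 0.6667).
  dual value b^T y* = 19.
Strong duality: c^T x* = b^T y*. Confirmed.

19


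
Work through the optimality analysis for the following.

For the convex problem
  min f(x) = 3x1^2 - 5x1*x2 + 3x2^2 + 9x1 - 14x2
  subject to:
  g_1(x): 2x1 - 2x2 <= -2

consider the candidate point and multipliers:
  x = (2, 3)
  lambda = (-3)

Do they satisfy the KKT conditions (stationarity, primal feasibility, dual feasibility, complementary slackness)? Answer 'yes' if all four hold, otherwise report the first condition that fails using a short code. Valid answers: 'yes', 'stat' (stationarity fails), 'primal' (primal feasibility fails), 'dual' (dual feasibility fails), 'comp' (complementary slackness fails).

Gradient of f: grad f(x) = Q x + c = (6, -6)
Constraint values g_i(x) = a_i^T x - b_i:
  g_1((2, 3)) = 0
Stationarity residual: grad f(x) + sum_i lambda_i a_i = (0, 0)
  -> stationarity OK
Primal feasibility (all g_i <= 0): OK
Dual feasibility (all lambda_i >= 0): FAILS
Complementary slackness (lambda_i * g_i(x) = 0 for all i): OK

Verdict: the first failing condition is dual_feasibility -> dual.

dual


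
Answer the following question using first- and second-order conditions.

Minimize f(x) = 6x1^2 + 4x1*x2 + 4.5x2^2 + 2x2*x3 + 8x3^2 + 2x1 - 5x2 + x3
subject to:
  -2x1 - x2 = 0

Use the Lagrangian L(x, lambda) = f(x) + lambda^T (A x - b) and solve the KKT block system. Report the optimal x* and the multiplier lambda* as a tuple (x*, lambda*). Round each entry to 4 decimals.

Form the Lagrangian:
  L(x, lambda) = (1/2) x^T Q x + c^T x + lambda^T (A x - b)
Stationarity (grad_x L = 0): Q x + c + A^T lambda = 0.
Primal feasibility: A x = b.

This gives the KKT block system:
  [ Q   A^T ] [ x     ]   [-c ]
  [ A    0  ] [ lambda ] = [ b ]

Solving the linear system:
  x*      = (-0.3952, 0.7903, -0.1613)
  lambda* = (0.2097)
  f(x*)   = -2.4516

x* = (-0.3952, 0.7903, -0.1613), lambda* = (0.2097)


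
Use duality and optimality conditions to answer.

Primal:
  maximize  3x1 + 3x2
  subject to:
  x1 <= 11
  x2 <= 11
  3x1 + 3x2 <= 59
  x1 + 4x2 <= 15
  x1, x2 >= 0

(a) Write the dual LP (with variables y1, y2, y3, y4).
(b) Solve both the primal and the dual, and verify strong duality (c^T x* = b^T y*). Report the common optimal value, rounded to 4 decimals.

The standard primal-dual pair for 'max c^T x s.t. A x <= b, x >= 0' is:
  Dual:  min b^T y  s.t.  A^T y >= c,  y >= 0.

So the dual LP is:
  minimize  11y1 + 11y2 + 59y3 + 15y4
  subject to:
    y1 + 3y3 + y4 >= 3
    y2 + 3y3 + 4y4 >= 3
    y1, y2, y3, y4 >= 0

Solving the primal: x* = (11, 1).
  primal value c^T x* = 36.
Solving the dual: y* = (2.25, 0, 0, 0.75).
  dual value b^T y* = 36.
Strong duality: c^T x* = b^T y*. Confirmed.

36


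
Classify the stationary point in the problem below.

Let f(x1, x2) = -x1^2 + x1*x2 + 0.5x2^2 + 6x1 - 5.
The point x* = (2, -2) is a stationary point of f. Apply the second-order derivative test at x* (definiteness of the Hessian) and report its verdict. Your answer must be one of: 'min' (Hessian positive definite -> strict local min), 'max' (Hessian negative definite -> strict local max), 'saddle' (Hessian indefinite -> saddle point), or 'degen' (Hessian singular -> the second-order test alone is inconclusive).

Compute the Hessian H = grad^2 f:
  H = [[-2, 1], [1, 1]]
Verify stationarity: grad f(x*) = H x* + g = (0, 0).
Eigenvalues of H: -2.3028, 1.3028.
Eigenvalues have mixed signs, so H is indefinite -> x* is a saddle point.

saddle


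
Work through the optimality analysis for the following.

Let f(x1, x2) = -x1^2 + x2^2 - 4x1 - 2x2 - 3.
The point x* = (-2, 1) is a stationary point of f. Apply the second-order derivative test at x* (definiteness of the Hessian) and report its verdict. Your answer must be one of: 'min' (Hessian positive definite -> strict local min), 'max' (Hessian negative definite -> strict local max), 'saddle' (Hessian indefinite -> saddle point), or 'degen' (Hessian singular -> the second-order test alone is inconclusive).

Compute the Hessian H = grad^2 f:
  H = [[-2, 0], [0, 2]]
Verify stationarity: grad f(x*) = H x* + g = (0, 0).
Eigenvalues of H: -2, 2.
Eigenvalues have mixed signs, so H is indefinite -> x* is a saddle point.

saddle


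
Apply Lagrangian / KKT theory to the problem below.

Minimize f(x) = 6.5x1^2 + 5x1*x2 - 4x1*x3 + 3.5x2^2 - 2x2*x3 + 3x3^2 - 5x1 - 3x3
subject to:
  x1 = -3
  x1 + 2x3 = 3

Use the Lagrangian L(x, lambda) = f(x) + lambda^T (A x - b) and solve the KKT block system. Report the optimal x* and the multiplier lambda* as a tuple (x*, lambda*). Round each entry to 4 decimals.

Form the Lagrangian:
  L(x, lambda) = (1/2) x^T Q x + c^T x + lambda^T (A x - b)
Stationarity (grad_x L = 0): Q x + c + A^T lambda = 0.
Primal feasibility: A x = b.

This gives the KKT block system:
  [ Q   A^T ] [ x     ]   [-c ]
  [ A    0  ] [ lambda ] = [ b ]

Solving the linear system:
  x*      = (-3, 3, 3)
  lambda* = (51.5, -10.5)
  f(x*)   = 96

x* = (-3, 3, 3), lambda* = (51.5, -10.5)


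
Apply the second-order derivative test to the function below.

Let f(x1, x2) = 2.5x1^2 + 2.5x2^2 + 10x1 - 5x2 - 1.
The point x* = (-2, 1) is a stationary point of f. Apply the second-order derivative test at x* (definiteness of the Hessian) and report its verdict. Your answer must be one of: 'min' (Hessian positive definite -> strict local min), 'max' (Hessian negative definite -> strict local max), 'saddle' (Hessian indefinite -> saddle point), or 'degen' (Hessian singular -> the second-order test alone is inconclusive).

Compute the Hessian H = grad^2 f:
  H = [[5, 0], [0, 5]]
Verify stationarity: grad f(x*) = H x* + g = (0, 0).
Eigenvalues of H: 5, 5.
Both eigenvalues > 0, so H is positive definite -> x* is a strict local min.

min


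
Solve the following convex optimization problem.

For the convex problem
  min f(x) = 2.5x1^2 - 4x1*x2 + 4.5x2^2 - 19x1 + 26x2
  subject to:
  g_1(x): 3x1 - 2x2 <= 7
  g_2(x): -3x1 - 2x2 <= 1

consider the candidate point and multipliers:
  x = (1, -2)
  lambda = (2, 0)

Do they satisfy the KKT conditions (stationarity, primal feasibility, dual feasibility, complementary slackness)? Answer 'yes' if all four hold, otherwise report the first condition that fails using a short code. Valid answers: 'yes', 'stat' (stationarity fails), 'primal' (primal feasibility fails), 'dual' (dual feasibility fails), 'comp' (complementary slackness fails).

Gradient of f: grad f(x) = Q x + c = (-6, 4)
Constraint values g_i(x) = a_i^T x - b_i:
  g_1((1, -2)) = 0
  g_2((1, -2)) = 0
Stationarity residual: grad f(x) + sum_i lambda_i a_i = (0, 0)
  -> stationarity OK
Primal feasibility (all g_i <= 0): OK
Dual feasibility (all lambda_i >= 0): OK
Complementary slackness (lambda_i * g_i(x) = 0 for all i): OK

Verdict: yes, KKT holds.

yes


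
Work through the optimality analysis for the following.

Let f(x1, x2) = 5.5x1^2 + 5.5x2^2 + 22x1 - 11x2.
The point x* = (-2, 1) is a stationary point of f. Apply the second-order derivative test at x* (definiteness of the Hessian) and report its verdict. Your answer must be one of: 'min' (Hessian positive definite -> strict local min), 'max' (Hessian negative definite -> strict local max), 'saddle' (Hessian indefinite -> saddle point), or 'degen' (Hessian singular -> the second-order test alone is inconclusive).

Compute the Hessian H = grad^2 f:
  H = [[11, 0], [0, 11]]
Verify stationarity: grad f(x*) = H x* + g = (0, 0).
Eigenvalues of H: 11, 11.
Both eigenvalues > 0, so H is positive definite -> x* is a strict local min.

min


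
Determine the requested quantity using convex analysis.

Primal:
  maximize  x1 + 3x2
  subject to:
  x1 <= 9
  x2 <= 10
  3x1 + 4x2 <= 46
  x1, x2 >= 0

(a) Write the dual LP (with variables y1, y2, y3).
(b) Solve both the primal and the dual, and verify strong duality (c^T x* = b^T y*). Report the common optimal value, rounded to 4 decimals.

The standard primal-dual pair for 'max c^T x s.t. A x <= b, x >= 0' is:
  Dual:  min b^T y  s.t.  A^T y >= c,  y >= 0.

So the dual LP is:
  minimize  9y1 + 10y2 + 46y3
  subject to:
    y1 + 3y3 >= 1
    y2 + 4y3 >= 3
    y1, y2, y3 >= 0

Solving the primal: x* = (2, 10).
  primal value c^T x* = 32.
Solving the dual: y* = (0, 1.6667, 0.3333).
  dual value b^T y* = 32.
Strong duality: c^T x* = b^T y*. Confirmed.

32


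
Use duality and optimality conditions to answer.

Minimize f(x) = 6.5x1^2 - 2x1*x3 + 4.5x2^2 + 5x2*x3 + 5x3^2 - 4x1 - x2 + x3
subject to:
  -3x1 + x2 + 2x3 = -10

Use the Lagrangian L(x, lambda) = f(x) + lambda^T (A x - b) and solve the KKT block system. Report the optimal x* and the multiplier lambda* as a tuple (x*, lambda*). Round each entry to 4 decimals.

Form the Lagrangian:
  L(x, lambda) = (1/2) x^T Q x + c^T x + lambda^T (A x - b)
Stationarity (grad_x L = 0): Q x + c + A^T lambda = 0.
Primal feasibility: A x = b.

This gives the KKT block system:
  [ Q   A^T ] [ x     ]   [-c ]
  [ A    0  ] [ lambda ] = [ b ]

Solving the linear system:
  x*      = (2.2923, -0.1219, -1.5007)
  lambda* = (9.6003)
  f(x*)   = 42.7274

x* = (2.2923, -0.1219, -1.5007), lambda* = (9.6003)


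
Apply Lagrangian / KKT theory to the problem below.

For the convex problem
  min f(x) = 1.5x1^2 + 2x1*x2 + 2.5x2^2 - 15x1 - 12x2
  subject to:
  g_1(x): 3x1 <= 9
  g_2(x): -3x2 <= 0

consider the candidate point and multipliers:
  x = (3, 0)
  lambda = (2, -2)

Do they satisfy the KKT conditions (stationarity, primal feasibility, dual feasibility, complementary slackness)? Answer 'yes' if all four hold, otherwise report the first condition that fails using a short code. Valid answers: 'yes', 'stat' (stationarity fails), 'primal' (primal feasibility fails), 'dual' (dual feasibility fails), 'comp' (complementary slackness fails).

Gradient of f: grad f(x) = Q x + c = (-6, -6)
Constraint values g_i(x) = a_i^T x - b_i:
  g_1((3, 0)) = 0
  g_2((3, 0)) = 0
Stationarity residual: grad f(x) + sum_i lambda_i a_i = (0, 0)
  -> stationarity OK
Primal feasibility (all g_i <= 0): OK
Dual feasibility (all lambda_i >= 0): FAILS
Complementary slackness (lambda_i * g_i(x) = 0 for all i): OK

Verdict: the first failing condition is dual_feasibility -> dual.

dual


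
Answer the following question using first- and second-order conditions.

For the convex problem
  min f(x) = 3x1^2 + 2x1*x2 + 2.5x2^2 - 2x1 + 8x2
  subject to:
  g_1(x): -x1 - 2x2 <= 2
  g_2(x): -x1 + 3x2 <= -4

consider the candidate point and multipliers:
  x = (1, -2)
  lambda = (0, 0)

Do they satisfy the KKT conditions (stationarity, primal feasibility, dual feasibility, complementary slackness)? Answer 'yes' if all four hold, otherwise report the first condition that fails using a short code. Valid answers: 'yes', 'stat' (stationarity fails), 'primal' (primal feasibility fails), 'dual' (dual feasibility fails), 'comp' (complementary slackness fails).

Gradient of f: grad f(x) = Q x + c = (0, 0)
Constraint values g_i(x) = a_i^T x - b_i:
  g_1((1, -2)) = 1
  g_2((1, -2)) = -3
Stationarity residual: grad f(x) + sum_i lambda_i a_i = (0, 0)
  -> stationarity OK
Primal feasibility (all g_i <= 0): FAILS
Dual feasibility (all lambda_i >= 0): OK
Complementary slackness (lambda_i * g_i(x) = 0 for all i): OK

Verdict: the first failing condition is primal_feasibility -> primal.

primal
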